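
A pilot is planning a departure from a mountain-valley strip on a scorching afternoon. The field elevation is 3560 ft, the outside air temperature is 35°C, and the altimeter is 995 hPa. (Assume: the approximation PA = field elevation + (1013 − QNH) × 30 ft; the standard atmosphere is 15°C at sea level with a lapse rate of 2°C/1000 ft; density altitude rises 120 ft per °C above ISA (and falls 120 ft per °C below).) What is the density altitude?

7484 ft

Pressure altitude = 3560 + (1013 − 995) × 30 = 3560 + (+540) = 4100 ft.
ISA temperature at 4100 ft = 15 − 2 × (4100/1000) = 6.8°C.
ISA deviation = 35 − 6.8 = +28.2°C.
Density altitude = 4100 + 120 × (28.2) = 7484 ft.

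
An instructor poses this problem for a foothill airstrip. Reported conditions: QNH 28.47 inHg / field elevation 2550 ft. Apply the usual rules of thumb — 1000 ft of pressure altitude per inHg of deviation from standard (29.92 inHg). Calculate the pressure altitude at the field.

4000 ft

Pressure correction = (29.92 − 28.47) × 1000 = +1450 ft.
Pressure altitude = 2550 + (+1450) = 4000 ft.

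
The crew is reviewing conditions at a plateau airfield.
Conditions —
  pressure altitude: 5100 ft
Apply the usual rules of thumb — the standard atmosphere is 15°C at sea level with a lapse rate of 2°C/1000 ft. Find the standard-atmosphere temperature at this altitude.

ISA temperature = 15 − 2 × (5100/1000) = 15 − 10.2 = 4.8°C.

4.8°C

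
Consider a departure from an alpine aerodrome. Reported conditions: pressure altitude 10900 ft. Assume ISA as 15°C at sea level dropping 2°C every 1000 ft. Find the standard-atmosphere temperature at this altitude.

ISA temperature = 15 − 2 × (10900/1000) = 15 − 21.8 = -6.8°C.

-6.8°C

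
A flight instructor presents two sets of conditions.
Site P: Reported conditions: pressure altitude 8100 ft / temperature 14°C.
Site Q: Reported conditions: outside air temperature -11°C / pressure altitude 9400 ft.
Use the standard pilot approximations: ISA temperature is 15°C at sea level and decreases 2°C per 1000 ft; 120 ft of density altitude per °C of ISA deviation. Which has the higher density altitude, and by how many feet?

Site P by 1388 ft

Site P: ISA temp = -1.2°C, deviation +15.2°C, DA = 8100 + 120 × 15.2 = 9924 ft.
Site Q: ISA temp = -3.8°C, deviation -7.2°C, DA = 9400 + 120 × (-7.2) = 8536 ft.
Site P is higher by 9924 − 8536 = 1388 ft.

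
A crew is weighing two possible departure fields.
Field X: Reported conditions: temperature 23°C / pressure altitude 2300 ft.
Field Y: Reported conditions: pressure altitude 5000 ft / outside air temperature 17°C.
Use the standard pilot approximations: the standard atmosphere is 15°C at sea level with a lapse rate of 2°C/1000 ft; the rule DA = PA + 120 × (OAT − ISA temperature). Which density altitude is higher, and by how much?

Field X: ISA temp = 10.4°C, deviation +12.6°C, DA = 2300 + 120 × 12.6 = 3812 ft.
Field Y: ISA temp = 5°C, deviation +12°C, DA = 5000 + 120 × 12 = 6440 ft.
Field Y is higher by 6440 − 3812 = 2628 ft.

Field Y by 2628 ft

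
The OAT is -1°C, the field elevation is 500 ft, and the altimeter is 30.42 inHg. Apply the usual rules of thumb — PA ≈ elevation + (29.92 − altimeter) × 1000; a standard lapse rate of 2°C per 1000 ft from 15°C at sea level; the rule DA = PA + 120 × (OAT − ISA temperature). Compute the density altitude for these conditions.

Pressure altitude = 500 + (29.92 − 30.42) × 1000 = 500 + (-500) = 0 ft.
ISA temperature at 0 ft = 15 − 2 × (0/1000) = 15°C.
ISA deviation = -1 − 15 = -16°C.
Density altitude = 0 + 120 × (-16) = -1920 ft.

-1920 ft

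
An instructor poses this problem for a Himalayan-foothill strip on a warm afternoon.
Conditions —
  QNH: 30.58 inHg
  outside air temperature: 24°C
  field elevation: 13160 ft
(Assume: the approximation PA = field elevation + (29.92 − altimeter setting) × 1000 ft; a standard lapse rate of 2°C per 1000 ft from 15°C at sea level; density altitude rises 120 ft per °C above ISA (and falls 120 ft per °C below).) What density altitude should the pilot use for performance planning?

Pressure altitude = 13160 + (29.92 − 30.58) × 1000 = 13160 + (-660) = 12500 ft.
ISA temperature at 12500 ft = 15 − 2 × (12500/1000) = -10°C.
ISA deviation = 24 − (-10) = +34°C.
Density altitude = 12500 + 120 × (34) = 16580 ft.

16580 ft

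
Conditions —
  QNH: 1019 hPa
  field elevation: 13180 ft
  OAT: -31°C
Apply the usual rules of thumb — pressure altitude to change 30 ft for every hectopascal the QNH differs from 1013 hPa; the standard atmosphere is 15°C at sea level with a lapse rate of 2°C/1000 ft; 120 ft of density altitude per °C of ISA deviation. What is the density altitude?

10600 ft

Pressure altitude = 13180 + (1013 − 1019) × 30 = 13180 + (-180) = 13000 ft.
ISA temperature at 13000 ft = 15 − 2 × (13000/1000) = -11°C.
ISA deviation = -31 − (-11) = -20°C.
Density altitude = 13000 + 120 × (-20) = 10600 ft.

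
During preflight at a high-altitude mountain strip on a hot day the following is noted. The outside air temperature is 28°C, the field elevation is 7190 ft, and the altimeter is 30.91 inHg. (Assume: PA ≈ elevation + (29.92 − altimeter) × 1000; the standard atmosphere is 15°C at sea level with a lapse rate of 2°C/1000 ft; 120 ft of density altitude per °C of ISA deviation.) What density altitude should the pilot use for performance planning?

Pressure altitude = 7190 + (29.92 − 30.91) × 1000 = 7190 + (-990) = 6200 ft.
ISA temperature at 6200 ft = 15 − 2 × (6200/1000) = 2.6°C.
ISA deviation = 28 − 2.6 = +25.4°C.
Density altitude = 6200 + 120 × (25.4) = 9248 ft.

9248 ft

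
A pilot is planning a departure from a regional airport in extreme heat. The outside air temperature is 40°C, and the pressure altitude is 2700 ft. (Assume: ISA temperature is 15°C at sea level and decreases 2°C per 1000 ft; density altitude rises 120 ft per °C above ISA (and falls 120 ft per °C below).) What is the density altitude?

6348 ft

ISA temperature at 2700 ft = 15 − 2 × (2700/1000) = 9.6°C.
ISA deviation = 40 − 9.6 = +30.4°C.
Density altitude = 2700 + 120 × (30.4) = 2700 + (+3648) = 6348 ft.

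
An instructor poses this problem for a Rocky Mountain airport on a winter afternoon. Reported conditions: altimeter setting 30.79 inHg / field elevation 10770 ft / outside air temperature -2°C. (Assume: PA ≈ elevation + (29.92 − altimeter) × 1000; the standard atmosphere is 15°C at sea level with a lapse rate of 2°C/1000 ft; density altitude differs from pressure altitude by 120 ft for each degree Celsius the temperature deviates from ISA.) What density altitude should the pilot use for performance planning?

Pressure altitude = 10770 + (29.92 − 30.79) × 1000 = 10770 + (-870) = 9900 ft.
ISA temperature at 9900 ft = 15 − 2 × (9900/1000) = -4.8°C.
ISA deviation = -2 − (-4.8) = +2.8°C.
Density altitude = 9900 + 120 × (2.8) = 10236 ft.

10236 ft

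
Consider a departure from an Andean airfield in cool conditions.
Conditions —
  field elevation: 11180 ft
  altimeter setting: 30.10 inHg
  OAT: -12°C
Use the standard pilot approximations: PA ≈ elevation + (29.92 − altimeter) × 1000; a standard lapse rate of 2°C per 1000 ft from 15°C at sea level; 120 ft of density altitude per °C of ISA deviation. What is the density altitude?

10400 ft

Pressure altitude = 11180 + (29.92 − 30.10) × 1000 = 11180 + (-180) = 11000 ft.
ISA temperature at 11000 ft = 15 − 2 × (11000/1000) = -7°C.
ISA deviation = -12 − (-7) = -5°C.
Density altitude = 11000 + 120 × (-5) = 10400 ft.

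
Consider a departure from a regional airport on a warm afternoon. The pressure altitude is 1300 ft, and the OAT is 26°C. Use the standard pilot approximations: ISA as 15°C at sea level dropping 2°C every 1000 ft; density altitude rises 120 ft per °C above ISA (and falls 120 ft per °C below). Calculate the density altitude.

2932 ft

ISA temperature at 1300 ft = 15 − 2 × (1300/1000) = 12.4°C.
ISA deviation = 26 − 12.4 = +13.6°C.
Density altitude = 1300 + 120 × (13.6) = 1300 + (+1632) = 2932 ft.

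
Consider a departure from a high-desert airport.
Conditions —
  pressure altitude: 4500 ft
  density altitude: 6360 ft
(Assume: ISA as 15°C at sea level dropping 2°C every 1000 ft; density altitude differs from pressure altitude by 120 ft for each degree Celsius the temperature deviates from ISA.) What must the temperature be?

21.5°C

Density altitude − pressure altitude = 6360 − 4500 = +1860 ft.
At 120 ft/°C that is an ISA deviation of 1860/120 = +15.5°C.
ISA temperature at 4500 ft = 15 − 2 × (4500/1000) = 6°C.
OAT = ISA + deviation = 6 + (+15.5) = 21.5°C.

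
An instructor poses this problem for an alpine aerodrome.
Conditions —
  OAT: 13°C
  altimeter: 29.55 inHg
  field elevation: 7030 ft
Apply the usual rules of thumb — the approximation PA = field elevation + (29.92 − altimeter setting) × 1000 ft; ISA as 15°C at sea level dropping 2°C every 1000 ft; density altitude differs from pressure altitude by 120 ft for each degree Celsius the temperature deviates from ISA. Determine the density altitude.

8936 ft

Pressure altitude = 7030 + (29.92 − 29.55) × 1000 = 7030 + (+370) = 7400 ft.
ISA temperature at 7400 ft = 15 − 2 × (7400/1000) = 0.2°C.
ISA deviation = 13 − 0.2 = +12.8°C.
Density altitude = 7400 + 120 × (12.8) = 8936 ft.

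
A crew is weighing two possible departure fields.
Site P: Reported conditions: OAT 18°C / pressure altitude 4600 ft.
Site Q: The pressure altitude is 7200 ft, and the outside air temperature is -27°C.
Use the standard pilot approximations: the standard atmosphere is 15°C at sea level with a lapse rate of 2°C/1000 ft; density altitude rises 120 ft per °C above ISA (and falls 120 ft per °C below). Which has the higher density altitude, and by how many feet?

Site P: ISA temp = 5.8°C, deviation +12.2°C, DA = 4600 + 120 × 12.2 = 6064 ft.
Site Q: ISA temp = 0.6°C, deviation -27.6°C, DA = 7200 + 120 × (-27.6) = 3888 ft.
Site P is higher by 6064 − 3888 = 2176 ft.

Site P by 2176 ft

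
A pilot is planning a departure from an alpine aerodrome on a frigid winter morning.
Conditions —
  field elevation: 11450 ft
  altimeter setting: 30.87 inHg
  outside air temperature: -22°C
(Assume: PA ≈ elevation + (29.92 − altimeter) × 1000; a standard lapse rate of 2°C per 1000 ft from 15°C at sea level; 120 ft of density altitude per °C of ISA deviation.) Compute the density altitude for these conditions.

Pressure altitude = 11450 + (29.92 − 30.87) × 1000 = 11450 + (-950) = 10500 ft.
ISA temperature at 10500 ft = 15 − 2 × (10500/1000) = -6°C.
ISA deviation = -22 − (-6) = -16°C.
Density altitude = 10500 + 120 × (-16) = 8580 ft.

8580 ft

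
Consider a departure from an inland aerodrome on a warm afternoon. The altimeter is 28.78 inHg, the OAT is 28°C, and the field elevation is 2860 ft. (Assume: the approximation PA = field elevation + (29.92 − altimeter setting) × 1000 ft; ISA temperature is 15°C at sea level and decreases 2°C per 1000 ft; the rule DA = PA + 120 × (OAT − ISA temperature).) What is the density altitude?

Pressure altitude = 2860 + (29.92 − 28.78) × 1000 = 2860 + (+1140) = 4000 ft.
ISA temperature at 4000 ft = 15 − 2 × (4000/1000) = 7°C.
ISA deviation = 28 − 7 = +21°C.
Density altitude = 4000 + 120 × (21) = 6520 ft.

6520 ft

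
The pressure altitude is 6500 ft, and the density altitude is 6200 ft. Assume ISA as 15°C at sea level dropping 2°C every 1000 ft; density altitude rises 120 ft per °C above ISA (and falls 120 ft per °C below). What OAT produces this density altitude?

-0.5°C

Density altitude − pressure altitude = 6200 − 6500 = -300 ft.
At 120 ft/°C that is an ISA deviation of -300/120 = -2.5°C.
ISA temperature at 6500 ft = 15 − 2 × (6500/1000) = 2°C.
OAT = ISA + deviation = 2 + (-2.5) = -0.5°C.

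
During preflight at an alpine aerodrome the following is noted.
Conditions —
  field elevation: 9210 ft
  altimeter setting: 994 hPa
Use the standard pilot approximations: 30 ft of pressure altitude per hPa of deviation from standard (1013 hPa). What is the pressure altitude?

Pressure correction = (1013 − 994) × 30 = +570 ft.
Pressure altitude = 9210 + (+570) = 9780 ft.

9780 ft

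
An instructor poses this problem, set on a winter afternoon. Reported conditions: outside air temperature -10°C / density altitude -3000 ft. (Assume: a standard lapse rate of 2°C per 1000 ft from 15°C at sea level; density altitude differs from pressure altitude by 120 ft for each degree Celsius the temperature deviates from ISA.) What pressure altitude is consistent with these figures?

0 ft

DA = PA + 120 × (OAT − (15 − 2·PA/1000)) = PA + 120·OAT − 1800 + 0.24·PA = 1.24·PA + 120·OAT − 1800.
So 1.24·PA = -3000 − 120 × (-10) + 1800 = 0.
PA = 0 / 1.24 = 0 ft.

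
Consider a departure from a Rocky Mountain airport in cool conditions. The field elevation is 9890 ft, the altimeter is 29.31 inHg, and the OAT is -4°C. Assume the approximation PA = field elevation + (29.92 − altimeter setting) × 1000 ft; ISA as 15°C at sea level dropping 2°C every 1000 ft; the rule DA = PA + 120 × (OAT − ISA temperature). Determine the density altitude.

10740 ft

Pressure altitude = 9890 + (29.92 − 29.31) × 1000 = 9890 + (+610) = 10500 ft.
ISA temperature at 10500 ft = 15 − 2 × (10500/1000) = -6°C.
ISA deviation = -4 − (-6) = +2°C.
Density altitude = 10500 + 120 × (2) = 10740 ft.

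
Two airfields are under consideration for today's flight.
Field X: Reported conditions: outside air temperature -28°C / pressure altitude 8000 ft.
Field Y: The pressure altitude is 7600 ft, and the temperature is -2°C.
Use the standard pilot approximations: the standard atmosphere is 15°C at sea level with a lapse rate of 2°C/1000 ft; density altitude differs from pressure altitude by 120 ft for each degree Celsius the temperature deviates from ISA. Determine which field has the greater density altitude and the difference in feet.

Field X: ISA temp = -1°C, deviation -27°C, DA = 8000 + 120 × (-27) = 4760 ft.
Field Y: ISA temp = -0.2°C, deviation -1.8°C, DA = 7600 + 120 × (-1.8) = 7384 ft.
Field Y is higher by 7384 − 4760 = 2624 ft.

Field Y by 2624 ft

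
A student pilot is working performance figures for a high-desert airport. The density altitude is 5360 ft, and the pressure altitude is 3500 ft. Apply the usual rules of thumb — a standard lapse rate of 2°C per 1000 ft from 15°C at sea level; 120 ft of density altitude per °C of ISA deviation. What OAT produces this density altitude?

23.5°C

Density altitude − pressure altitude = 5360 − 3500 = +1860 ft.
At 120 ft/°C that is an ISA deviation of 1860/120 = +15.5°C.
ISA temperature at 3500 ft = 15 − 2 × (3500/1000) = 8°C.
OAT = ISA + deviation = 8 + (+15.5) = 23.5°C.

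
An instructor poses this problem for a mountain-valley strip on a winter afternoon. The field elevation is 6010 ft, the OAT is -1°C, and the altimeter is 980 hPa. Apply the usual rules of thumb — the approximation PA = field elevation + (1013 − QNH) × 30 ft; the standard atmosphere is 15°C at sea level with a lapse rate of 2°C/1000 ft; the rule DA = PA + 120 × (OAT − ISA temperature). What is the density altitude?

6760 ft

Pressure altitude = 6010 + (1013 − 980) × 30 = 6010 + (+990) = 7000 ft.
ISA temperature at 7000 ft = 15 − 2 × (7000/1000) = 1°C.
ISA deviation = -1 − 1 = -2°C.
Density altitude = 7000 + 120 × (-2) = 6760 ft.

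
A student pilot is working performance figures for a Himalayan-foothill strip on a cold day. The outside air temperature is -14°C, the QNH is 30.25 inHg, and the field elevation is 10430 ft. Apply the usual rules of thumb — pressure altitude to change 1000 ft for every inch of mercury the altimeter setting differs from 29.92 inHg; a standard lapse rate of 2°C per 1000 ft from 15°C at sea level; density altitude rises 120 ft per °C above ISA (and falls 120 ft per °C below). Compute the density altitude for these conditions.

9044 ft

Pressure altitude = 10430 + (29.92 − 30.25) × 1000 = 10430 + (-330) = 10100 ft.
ISA temperature at 10100 ft = 15 − 2 × (10100/1000) = -5.2°C.
ISA deviation = -14 − (-5.2) = -8.8°C.
Density altitude = 10100 + 120 × (-8.8) = 9044 ft.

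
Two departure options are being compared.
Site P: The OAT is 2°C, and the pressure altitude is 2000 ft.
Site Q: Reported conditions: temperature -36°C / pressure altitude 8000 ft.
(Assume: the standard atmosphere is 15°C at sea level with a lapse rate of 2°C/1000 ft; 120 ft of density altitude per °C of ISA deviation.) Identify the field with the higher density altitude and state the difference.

Site P: ISA temp = 11°C, deviation -9°C, DA = 2000 + 120 × (-9) = 920 ft.
Site Q: ISA temp = -1°C, deviation -35°C, DA = 8000 + 120 × (-35) = 3800 ft.
Site Q is higher by 3800 − 920 = 2880 ft.

Site Q by 2880 ft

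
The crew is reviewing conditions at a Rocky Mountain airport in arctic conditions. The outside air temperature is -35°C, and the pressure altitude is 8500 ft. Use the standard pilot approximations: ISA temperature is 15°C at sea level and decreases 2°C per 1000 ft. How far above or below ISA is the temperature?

ISA-33°C

ISA temperature at 8500 ft = 15 − 2 × (8500/1000) = -2°C.
Deviation = OAT − ISA = -35 − (-2) = -33°C.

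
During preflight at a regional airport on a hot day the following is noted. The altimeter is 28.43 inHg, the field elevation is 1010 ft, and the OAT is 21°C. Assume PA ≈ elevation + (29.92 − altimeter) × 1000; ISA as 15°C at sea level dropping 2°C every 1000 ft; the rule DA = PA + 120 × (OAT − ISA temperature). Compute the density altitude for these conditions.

3820 ft

Pressure altitude = 1010 + (29.92 − 28.43) × 1000 = 1010 + (+1490) = 2500 ft.
ISA temperature at 2500 ft = 15 − 2 × (2500/1000) = 10°C.
ISA deviation = 21 − 10 = +11°C.
Density altitude = 2500 + 120 × (11) = 3820 ft.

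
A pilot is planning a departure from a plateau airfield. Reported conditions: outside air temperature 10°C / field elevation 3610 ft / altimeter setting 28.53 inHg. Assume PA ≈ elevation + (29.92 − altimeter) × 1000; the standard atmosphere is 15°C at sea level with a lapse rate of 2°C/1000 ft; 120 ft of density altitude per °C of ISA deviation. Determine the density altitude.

5600 ft

Pressure altitude = 3610 + (29.92 − 28.53) × 1000 = 3610 + (+1390) = 5000 ft.
ISA temperature at 5000 ft = 15 − 2 × (5000/1000) = 5°C.
ISA deviation = 10 − 5 = +5°C.
Density altitude = 5000 + 120 × (5) = 5600 ft.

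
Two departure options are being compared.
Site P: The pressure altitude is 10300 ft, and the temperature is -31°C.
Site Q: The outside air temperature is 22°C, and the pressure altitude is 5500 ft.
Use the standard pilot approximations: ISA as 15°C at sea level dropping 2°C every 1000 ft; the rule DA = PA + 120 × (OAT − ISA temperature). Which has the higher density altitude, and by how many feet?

Site P: ISA temp = -5.6°C, deviation -25.4°C, DA = 10300 + 120 × (-25.4) = 7252 ft.
Site Q: ISA temp = 4°C, deviation +18°C, DA = 5500 + 120 × 18 = 7660 ft.
Site Q is higher by 7660 − 7252 = 408 ft.

Site Q by 408 ft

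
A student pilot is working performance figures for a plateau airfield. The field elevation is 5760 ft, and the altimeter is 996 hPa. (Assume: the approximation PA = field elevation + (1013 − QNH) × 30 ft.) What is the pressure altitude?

6270 ft

Pressure correction = (1013 − 996) × 30 = +510 ft.
Pressure altitude = 5760 + (+510) = 6270 ft.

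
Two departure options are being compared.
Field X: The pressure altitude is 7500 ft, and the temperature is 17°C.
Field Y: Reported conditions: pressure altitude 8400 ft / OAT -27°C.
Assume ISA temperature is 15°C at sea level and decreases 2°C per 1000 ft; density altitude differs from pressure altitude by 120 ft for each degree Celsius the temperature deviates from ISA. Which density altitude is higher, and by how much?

Field X: ISA temp = 0°C, deviation +17°C, DA = 7500 + 120 × 17 = 9540 ft.
Field Y: ISA temp = -1.8°C, deviation -25.2°C, DA = 8400 + 120 × (-25.2) = 5376 ft.
Field X is higher by 9540 − 5376 = 4164 ft.

Field X by 4164 ft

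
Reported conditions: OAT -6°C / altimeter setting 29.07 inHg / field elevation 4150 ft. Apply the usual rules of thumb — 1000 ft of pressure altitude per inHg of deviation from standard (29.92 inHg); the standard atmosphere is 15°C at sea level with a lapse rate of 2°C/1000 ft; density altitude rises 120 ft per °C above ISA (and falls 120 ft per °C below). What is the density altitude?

Pressure altitude = 4150 + (29.92 − 29.07) × 1000 = 4150 + (+850) = 5000 ft.
ISA temperature at 5000 ft = 15 − 2 × (5000/1000) = 5°C.
ISA deviation = -6 − 5 = -11°C.
Density altitude = 5000 + 120 × (-11) = 3680 ft.

3680 ft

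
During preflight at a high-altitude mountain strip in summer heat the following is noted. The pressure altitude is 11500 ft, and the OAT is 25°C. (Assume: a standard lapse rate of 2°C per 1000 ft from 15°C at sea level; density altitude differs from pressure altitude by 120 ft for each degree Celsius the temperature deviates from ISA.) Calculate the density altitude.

15460 ft

ISA temperature at 11500 ft = 15 − 2 × (11500/1000) = -8°C.
ISA deviation = 25 − (-8) = +33°C.
Density altitude = 11500 + 120 × (33) = 11500 + (+3960) = 15460 ft.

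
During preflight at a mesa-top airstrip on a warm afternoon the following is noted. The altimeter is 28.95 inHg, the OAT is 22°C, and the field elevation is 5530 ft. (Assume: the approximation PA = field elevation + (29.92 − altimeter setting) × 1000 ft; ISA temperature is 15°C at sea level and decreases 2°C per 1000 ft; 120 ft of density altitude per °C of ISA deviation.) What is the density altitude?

8900 ft

Pressure altitude = 5530 + (29.92 − 28.95) × 1000 = 5530 + (+970) = 6500 ft.
ISA temperature at 6500 ft = 15 − 2 × (6500/1000) = 2°C.
ISA deviation = 22 − 2 = +20°C.
Density altitude = 6500 + 120 × (20) = 8900 ft.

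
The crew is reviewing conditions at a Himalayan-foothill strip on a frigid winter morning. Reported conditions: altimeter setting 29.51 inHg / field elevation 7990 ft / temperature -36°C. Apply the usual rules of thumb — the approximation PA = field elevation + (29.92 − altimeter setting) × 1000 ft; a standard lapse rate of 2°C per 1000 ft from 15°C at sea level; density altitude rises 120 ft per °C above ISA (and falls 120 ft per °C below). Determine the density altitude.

Pressure altitude = 7990 + (29.92 − 29.51) × 1000 = 7990 + (+410) = 8400 ft.
ISA temperature at 8400 ft = 15 − 2 × (8400/1000) = -1.8°C.
ISA deviation = -36 − (-1.8) = -34.2°C.
Density altitude = 8400 + 120 × (-34.2) = 4296 ft.

4296 ft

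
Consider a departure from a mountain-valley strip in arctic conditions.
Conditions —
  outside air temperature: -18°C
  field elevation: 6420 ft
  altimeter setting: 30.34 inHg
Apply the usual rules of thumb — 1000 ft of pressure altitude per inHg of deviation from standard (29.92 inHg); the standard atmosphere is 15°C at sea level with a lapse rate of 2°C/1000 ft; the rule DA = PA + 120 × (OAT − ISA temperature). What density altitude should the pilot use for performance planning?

Pressure altitude = 6420 + (29.92 − 30.34) × 1000 = 6420 + (-420) = 6000 ft.
ISA temperature at 6000 ft = 15 − 2 × (6000/1000) = 3°C.
ISA deviation = -18 − 3 = -21°C.
Density altitude = 6000 + 120 × (-21) = 3480 ft.

3480 ft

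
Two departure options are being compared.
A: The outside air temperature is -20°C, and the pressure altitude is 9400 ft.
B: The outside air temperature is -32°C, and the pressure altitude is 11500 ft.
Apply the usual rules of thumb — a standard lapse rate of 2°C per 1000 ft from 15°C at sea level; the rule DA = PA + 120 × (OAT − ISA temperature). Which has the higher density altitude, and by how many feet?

B by 1164 ft

A: ISA temp = -3.8°C, deviation -16.2°C, DA = 9400 + 120 × (-16.2) = 7456 ft.
B: ISA temp = -8°C, deviation -24°C, DA = 11500 + 120 × (-24) = 8620 ft.
B is higher by 8620 − 7456 = 1164 ft.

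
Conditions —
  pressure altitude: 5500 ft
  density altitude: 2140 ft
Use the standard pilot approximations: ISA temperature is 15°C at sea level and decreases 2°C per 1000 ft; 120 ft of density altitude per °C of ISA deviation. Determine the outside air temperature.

-24°C

Density altitude − pressure altitude = 2140 − 5500 = -3360 ft.
At 120 ft/°C that is an ISA deviation of -3360/120 = -28°C.
ISA temperature at 5500 ft = 15 − 2 × (5500/1000) = 4°C.
OAT = ISA + deviation = 4 + (-28) = -24°C.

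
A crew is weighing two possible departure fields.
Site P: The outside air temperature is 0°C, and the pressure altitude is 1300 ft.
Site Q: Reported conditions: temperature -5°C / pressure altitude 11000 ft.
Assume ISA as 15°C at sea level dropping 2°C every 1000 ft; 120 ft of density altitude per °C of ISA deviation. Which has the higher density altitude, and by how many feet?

Site P: ISA temp = 12.4°C, deviation -12.4°C, DA = 1300 + 120 × (-12.4) = -188 ft.
Site Q: ISA temp = -7°C, deviation +2°C, DA = 11000 + 120 × 2 = 11240 ft.
Site Q is higher by 11240 − (-188) = 11428 ft.

Site Q by 11428 ft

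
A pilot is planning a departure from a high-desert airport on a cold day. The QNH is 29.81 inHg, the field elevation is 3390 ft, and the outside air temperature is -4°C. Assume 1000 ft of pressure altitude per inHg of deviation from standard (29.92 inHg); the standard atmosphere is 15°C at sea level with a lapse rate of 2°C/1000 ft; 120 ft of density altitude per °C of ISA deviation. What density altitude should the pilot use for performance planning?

Pressure altitude = 3390 + (29.92 − 29.81) × 1000 = 3390 + (+110) = 3500 ft.
ISA temperature at 3500 ft = 15 − 2 × (3500/1000) = 8°C.
ISA deviation = -4 − 8 = -12°C.
Density altitude = 3500 + 120 × (-12) = 2060 ft.

2060 ft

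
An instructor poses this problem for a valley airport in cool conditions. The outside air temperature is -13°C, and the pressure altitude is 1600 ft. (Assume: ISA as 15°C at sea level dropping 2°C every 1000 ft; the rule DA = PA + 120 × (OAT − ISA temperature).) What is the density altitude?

ISA temperature at 1600 ft = 15 − 2 × (1600/1000) = 11.8°C.
ISA deviation = -13 − 11.8 = -24.8°C.
Density altitude = 1600 + 120 × (-24.8) = 1600 + (-2976) = -1376 ft.

-1376 ft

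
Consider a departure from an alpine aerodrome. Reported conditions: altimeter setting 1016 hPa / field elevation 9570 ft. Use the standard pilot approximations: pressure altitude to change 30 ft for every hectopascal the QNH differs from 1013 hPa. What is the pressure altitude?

Pressure correction = (1013 − 1016) × 30 = -90 ft.
Pressure altitude = 9570 + (-90) = 9480 ft.

9480 ft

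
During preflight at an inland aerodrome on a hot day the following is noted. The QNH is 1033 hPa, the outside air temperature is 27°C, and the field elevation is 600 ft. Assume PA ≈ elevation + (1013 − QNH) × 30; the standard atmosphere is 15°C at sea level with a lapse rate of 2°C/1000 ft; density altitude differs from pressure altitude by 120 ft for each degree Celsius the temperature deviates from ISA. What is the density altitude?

Pressure altitude = 600 + (1013 − 1033) × 30 = 600 + (-600) = 0 ft.
ISA temperature at 0 ft = 15 − 2 × (0/1000) = 15°C.
ISA deviation = 27 − 15 = +12°C.
Density altitude = 0 + 120 × (12) = 1440 ft.

1440 ft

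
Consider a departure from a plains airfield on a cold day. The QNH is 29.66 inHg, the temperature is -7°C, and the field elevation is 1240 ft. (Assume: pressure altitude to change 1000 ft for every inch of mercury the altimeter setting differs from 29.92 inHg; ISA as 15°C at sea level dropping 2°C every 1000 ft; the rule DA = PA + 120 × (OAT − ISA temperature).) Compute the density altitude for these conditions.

Pressure altitude = 1240 + (29.92 − 29.66) × 1000 = 1240 + (+260) = 1500 ft.
ISA temperature at 1500 ft = 15 − 2 × (1500/1000) = 12°C.
ISA deviation = -7 − 12 = -19°C.
Density altitude = 1500 + 120 × (-19) = -780 ft.

-780 ft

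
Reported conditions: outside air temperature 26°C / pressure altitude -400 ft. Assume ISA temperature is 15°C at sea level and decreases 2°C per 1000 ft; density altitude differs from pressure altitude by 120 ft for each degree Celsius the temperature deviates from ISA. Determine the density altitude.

ISA temperature at -400 ft = 15 − 2 × (-400/1000) = 15.8°C.
ISA deviation = 26 − 15.8 = +10.2°C.
Density altitude = -400 + 120 × (10.2) = -400 + (+1224) = 824 ft.

824 ft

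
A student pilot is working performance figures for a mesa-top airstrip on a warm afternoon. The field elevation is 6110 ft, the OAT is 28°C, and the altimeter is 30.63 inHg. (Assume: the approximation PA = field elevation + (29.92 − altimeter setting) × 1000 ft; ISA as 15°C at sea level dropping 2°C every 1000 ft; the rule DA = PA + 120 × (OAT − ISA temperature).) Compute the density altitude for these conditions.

8256 ft

Pressure altitude = 6110 + (29.92 − 30.63) × 1000 = 6110 + (-710) = 5400 ft.
ISA temperature at 5400 ft = 15 − 2 × (5400/1000) = 4.2°C.
ISA deviation = 28 − 4.2 = +23.8°C.
Density altitude = 5400 + 120 × (23.8) = 8256 ft.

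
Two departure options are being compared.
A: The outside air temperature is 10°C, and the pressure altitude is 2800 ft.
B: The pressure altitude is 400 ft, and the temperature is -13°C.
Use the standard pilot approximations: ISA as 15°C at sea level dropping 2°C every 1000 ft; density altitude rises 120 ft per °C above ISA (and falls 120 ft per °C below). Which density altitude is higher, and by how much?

A by 5736 ft

A: ISA temp = 9.4°C, deviation +0.6°C, DA = 2800 + 120 × 0.6 = 2872 ft.
B: ISA temp = 14.2°C, deviation -27.2°C, DA = 400 + 120 × (-27.2) = -2864 ft.
A is higher by 2872 − (-2864) = 5736 ft.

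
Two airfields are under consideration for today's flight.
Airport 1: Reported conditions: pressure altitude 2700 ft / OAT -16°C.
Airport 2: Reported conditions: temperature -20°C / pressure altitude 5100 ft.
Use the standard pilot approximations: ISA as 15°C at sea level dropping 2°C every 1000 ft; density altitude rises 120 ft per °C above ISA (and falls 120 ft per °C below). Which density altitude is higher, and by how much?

Airport 2 by 2496 ft

Airport 1: ISA temp = 9.6°C, deviation -25.6°C, DA = 2700 + 120 × (-25.6) = -372 ft.
Airport 2: ISA temp = 4.8°C, deviation -24.8°C, DA = 5100 + 120 × (-24.8) = 2124 ft.
Airport 2 is higher by 2124 − (-372) = 2496 ft.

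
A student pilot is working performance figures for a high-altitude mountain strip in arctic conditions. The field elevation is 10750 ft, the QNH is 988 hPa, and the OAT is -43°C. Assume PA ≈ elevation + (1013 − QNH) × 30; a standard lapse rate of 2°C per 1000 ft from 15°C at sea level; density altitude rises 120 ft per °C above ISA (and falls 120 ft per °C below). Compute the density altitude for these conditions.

7300 ft

Pressure altitude = 10750 + (1013 − 988) × 30 = 10750 + (+750) = 11500 ft.
ISA temperature at 11500 ft = 15 − 2 × (11500/1000) = -8°C.
ISA deviation = -43 − (-8) = -35°C.
Density altitude = 11500 + 120 × (-35) = 7300 ft.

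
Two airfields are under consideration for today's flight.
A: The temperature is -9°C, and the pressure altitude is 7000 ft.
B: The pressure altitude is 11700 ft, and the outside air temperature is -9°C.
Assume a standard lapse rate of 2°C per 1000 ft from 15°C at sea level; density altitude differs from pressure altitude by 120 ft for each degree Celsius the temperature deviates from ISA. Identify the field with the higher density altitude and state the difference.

B by 5828 ft

A: ISA temp = 1°C, deviation -10°C, DA = 7000 + 120 × (-10) = 5800 ft.
B: ISA temp = -8.4°C, deviation -0.6°C, DA = 11700 + 120 × (-0.6) = 11628 ft.
B is higher by 11628 − 5800 = 5828 ft.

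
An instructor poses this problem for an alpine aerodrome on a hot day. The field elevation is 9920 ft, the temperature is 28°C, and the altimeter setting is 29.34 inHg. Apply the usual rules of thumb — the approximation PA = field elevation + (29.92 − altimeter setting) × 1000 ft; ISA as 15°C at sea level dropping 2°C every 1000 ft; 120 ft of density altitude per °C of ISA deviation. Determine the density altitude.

14580 ft

Pressure altitude = 9920 + (29.92 − 29.34) × 1000 = 9920 + (+580) = 10500 ft.
ISA temperature at 10500 ft = 15 − 2 × (10500/1000) = -6°C.
ISA deviation = 28 − (-6) = +34°C.
Density altitude = 10500 + 120 × (34) = 14580 ft.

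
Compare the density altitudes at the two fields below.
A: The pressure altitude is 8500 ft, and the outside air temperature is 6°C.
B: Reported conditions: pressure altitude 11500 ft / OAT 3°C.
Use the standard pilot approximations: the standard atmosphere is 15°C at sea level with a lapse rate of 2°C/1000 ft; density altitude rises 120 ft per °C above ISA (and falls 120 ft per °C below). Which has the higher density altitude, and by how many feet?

A: ISA temp = -2°C, deviation +8°C, DA = 8500 + 120 × 8 = 9460 ft.
B: ISA temp = -8°C, deviation +11°C, DA = 11500 + 120 × 11 = 12820 ft.
B is higher by 12820 − 9460 = 3360 ft.

B by 3360 ft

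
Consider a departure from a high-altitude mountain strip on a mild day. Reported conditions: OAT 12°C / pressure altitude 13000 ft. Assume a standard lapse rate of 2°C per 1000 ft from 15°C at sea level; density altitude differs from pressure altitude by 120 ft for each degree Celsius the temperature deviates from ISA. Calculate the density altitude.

ISA temperature at 13000 ft = 15 − 2 × (13000/1000) = -11°C.
ISA deviation = 12 − (-11) = +23°C.
Density altitude = 13000 + 120 × (23) = 13000 + (+2760) = 15760 ft.

15760 ft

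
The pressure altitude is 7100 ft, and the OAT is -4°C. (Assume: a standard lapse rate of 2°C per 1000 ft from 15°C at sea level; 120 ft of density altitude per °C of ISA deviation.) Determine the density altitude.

ISA temperature at 7100 ft = 15 − 2 × (7100/1000) = 0.8°C.
ISA deviation = -4 − 0.8 = -4.8°C.
Density altitude = 7100 + 120 × (-4.8) = 7100 + (-576) = 6524 ft.

6524 ft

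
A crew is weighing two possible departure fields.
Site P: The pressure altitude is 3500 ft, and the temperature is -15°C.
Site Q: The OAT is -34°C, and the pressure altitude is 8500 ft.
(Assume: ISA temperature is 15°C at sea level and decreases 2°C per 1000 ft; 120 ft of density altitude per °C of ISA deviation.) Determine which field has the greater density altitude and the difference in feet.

Site P: ISA temp = 8°C, deviation -23°C, DA = 3500 + 120 × (-23) = 740 ft.
Site Q: ISA temp = -2°C, deviation -32°C, DA = 8500 + 120 × (-32) = 4660 ft.
Site Q is higher by 4660 − 740 = 3920 ft.

Site Q by 3920 ft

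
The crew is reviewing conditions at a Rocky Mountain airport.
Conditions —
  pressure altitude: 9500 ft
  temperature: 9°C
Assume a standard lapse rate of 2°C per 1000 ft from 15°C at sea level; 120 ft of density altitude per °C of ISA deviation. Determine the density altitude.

ISA temperature at 9500 ft = 15 − 2 × (9500/1000) = -4°C.
ISA deviation = 9 − (-4) = +13°C.
Density altitude = 9500 + 120 × (13) = 9500 + (+1560) = 11060 ft.

11060 ft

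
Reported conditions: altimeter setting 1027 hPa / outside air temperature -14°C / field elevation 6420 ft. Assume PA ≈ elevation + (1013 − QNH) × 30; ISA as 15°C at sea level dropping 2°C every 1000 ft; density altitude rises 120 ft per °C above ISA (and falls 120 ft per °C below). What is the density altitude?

3960 ft

Pressure altitude = 6420 + (1013 − 1027) × 30 = 6420 + (-420) = 6000 ft.
ISA temperature at 6000 ft = 15 − 2 × (6000/1000) = 3°C.
ISA deviation = -14 − 3 = -17°C.
Density altitude = 6000 + 120 × (-17) = 3960 ft.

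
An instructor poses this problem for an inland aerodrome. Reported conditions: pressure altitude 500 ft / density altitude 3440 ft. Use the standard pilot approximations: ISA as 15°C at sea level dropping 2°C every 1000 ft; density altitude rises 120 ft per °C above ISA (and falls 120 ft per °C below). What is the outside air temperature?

Density altitude − pressure altitude = 3440 − 500 = +2940 ft.
At 120 ft/°C that is an ISA deviation of 2940/120 = +24.5°C.
ISA temperature at 500 ft = 15 − 2 × (500/1000) = 14°C.
OAT = ISA + deviation = 14 + (+24.5) = 38.5°C.

38.5°C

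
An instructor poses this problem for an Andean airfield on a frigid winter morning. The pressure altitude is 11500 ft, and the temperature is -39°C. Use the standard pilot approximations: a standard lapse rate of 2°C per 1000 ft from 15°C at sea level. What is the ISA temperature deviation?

ISA-31°C

ISA temperature at 11500 ft = 15 − 2 × (11500/1000) = -8°C.
Deviation = OAT − ISA = -39 − (-8) = -31°C.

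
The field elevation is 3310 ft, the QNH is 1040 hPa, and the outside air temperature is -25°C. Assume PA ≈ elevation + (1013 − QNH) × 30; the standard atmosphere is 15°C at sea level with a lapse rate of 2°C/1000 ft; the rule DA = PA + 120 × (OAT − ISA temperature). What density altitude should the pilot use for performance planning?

Pressure altitude = 3310 + (1013 − 1040) × 30 = 3310 + (-810) = 2500 ft.
ISA temperature at 2500 ft = 15 − 2 × (2500/1000) = 10°C.
ISA deviation = -25 − 10 = -35°C.
Density altitude = 2500 + 120 × (-35) = -1700 ft.

-1700 ft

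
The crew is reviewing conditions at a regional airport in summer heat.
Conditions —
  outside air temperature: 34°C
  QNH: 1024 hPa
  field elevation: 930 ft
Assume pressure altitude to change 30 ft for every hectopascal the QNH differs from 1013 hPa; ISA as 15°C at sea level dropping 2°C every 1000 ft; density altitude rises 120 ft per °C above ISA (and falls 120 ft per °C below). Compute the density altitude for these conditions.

3024 ft

Pressure altitude = 930 + (1013 − 1024) × 30 = 930 + (-330) = 600 ft.
ISA temperature at 600 ft = 15 − 2 × (600/1000) = 13.8°C.
ISA deviation = 34 − 13.8 = +20.2°C.
Density altitude = 600 + 120 × (20.2) = 3024 ft.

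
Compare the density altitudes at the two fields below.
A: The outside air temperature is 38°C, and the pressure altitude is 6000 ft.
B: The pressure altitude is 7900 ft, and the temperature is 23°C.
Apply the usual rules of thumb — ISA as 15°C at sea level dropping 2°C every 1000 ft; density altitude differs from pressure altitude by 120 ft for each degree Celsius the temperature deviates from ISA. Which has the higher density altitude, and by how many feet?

B by 556 ft

A: ISA temp = 3°C, deviation +35°C, DA = 6000 + 120 × 35 = 10200 ft.
B: ISA temp = -0.8°C, deviation +23.8°C, DA = 7900 + 120 × 23.8 = 10756 ft.
B is higher by 10756 − 10200 = 556 ft.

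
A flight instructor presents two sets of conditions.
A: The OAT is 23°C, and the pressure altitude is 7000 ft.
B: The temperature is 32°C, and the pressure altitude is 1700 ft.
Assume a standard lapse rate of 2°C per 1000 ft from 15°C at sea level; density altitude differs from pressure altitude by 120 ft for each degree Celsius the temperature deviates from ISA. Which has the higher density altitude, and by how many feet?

A: ISA temp = 1°C, deviation +22°C, DA = 7000 + 120 × 22 = 9640 ft.
B: ISA temp = 11.6°C, deviation +20.4°C, DA = 1700 + 120 × 20.4 = 4148 ft.
A is higher by 9640 − 4148 = 5492 ft.

A by 5492 ft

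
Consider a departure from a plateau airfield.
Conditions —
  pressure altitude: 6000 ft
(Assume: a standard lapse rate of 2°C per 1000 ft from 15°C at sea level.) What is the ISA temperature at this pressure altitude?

3°C

ISA temperature = 15 − 2 × (6000/1000) = 15 − 12 = 3°C.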